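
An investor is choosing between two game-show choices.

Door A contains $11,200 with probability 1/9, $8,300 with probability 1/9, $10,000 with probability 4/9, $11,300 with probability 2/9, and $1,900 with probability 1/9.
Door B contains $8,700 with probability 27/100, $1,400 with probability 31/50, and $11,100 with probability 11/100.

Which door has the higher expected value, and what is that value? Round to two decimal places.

Door A ($9,333.33)

Door A = 1/9 × 11200 + 1/9 × 8300 + 4/9 × 10000 + 2/9 × 11300 + 1/9 × 1900 = 1244.4444 + 922.2222 + 4444.4444 + 2511.1111 + 211.1111 = 9333.3333
Door B = 27/100 × 8700 + 31/50 × 1400 + 11/100 × 11100 = 2349 + 868 + 1221 = 4438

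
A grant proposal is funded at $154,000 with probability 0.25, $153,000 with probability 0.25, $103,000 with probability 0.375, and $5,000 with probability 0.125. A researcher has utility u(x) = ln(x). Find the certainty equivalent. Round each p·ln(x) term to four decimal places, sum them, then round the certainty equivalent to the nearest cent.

$86,137.49

E[u] = 0.25·ln(154000) + 0.25·ln(153000) + 0.375·ln(103000) + 0.125·ln(5000) = 2.9862 + 2.9845 + 4.3284 + 1.0646 = 11.3637
CE = e^11.3637 ≈ 86137.49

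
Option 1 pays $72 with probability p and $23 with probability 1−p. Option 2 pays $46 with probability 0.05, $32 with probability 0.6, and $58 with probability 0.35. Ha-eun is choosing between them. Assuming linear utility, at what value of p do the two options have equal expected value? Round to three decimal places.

p = 0.384

EV(Option 2) = 0.05 × 46 + 0.6 × 32 + 0.35 × 58 = 2.3 + 19.2 + 20.3 = 41.8
p·72 + (1−p)·23 = 41.8
49p + 23 = 41.8
p = (41.8 − 23) / 49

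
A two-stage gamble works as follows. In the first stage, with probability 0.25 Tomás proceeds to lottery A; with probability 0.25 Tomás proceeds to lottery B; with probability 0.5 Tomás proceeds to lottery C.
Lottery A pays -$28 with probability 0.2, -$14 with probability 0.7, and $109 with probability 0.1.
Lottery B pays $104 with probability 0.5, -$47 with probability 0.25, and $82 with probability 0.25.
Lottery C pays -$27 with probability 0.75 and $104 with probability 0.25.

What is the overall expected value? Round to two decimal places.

EV(A) = 0.2 × (-28) + 0.7 × (-14) + 0.1 × 109 = -5.6 − 9.8 + 10.9 = -4.5
EV(B) = 0.5 × 104 + 0.25 × (-47) + 0.25 × 82 = 52 − 11.75 + 20.5 = 60.75
EV(C) = 0.75 × (-27) + 0.25 × 104 = -20.25 + 26 = 5.75
Overall = 0.25 × (-4.5) + 0.25 × 60.75 + 0.5 × 5.75 = -1.125 + 15.1875 + 2.875 = 16.9375

$16.94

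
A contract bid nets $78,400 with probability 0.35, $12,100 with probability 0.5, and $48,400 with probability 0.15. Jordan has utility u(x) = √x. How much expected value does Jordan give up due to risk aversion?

E[u] = 0.35·√78400 + 0.5·√12100 + 0.15·√48400 = 0.35·280 + 0.5·110 + 0.15·220 = 186
CE = (186)² = 34596
Risk premium = EV − CE = 40750 − 34596 = 6154

$6,154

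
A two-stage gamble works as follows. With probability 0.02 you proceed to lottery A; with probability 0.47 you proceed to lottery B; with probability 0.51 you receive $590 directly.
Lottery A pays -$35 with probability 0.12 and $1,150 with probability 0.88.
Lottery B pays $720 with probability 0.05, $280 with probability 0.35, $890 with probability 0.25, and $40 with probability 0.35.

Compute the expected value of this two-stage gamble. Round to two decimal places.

EV(A) = 0.12 × (-35) + 0.88 × 1150 = -4.2 + 1012 = 1007.8
EV(B) = 0.05 × 720 + 0.35 × 280 + 0.25 × 890 + 0.35 × 40 = 36 + 98 + 222.5 + 14 = 370.5
Branch C: 590 (certain)
Overall = 0.02 × 1007.8 + 0.47 × 370.5 + 0.51 × 590 = 20.156 + 174.135 + 300.9 = 495.191

$495.19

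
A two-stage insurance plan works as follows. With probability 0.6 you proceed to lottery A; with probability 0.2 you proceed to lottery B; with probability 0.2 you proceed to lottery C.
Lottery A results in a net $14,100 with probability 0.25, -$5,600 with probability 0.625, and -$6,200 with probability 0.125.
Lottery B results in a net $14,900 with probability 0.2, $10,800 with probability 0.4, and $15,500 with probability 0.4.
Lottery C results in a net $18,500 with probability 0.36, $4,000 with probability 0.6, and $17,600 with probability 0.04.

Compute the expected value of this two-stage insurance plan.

EV(A) = 0.25 × 14100 + 0.625 × (-5600) + 0.125 × (-6200) = 3525 − 3500 − 775 = -750
EV(B) = 0.2 × 14900 + 0.4 × 10800 + 0.4 × 15500 = 2980 + 4320 + 6200 = 13500
EV(C) = 0.36 × 18500 + 0.6 × 4000 + 0.04 × 17600 = 6660 + 2400 + 704 = 9764
Overall = 0.6 × (-750) + 0.2 × 13500 + 0.2 × 9764 = -450 + 2700 + 1952.8 = 4202.8

$4,202.80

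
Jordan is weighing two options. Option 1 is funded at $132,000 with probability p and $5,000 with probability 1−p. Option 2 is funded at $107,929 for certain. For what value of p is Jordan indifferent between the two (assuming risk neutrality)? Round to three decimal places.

p = 0.810

p·132000 + (1−p)·5000 = 107929
127000p + 5000 = 107929
p = (107929 − 5000) / 127000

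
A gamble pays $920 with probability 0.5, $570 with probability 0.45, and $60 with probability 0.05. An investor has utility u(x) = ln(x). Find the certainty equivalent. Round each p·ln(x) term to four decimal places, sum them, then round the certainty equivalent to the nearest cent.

E[u] = 0.5·ln(920) + 0.45·ln(570) + 0.05·ln(60) = 3.4122 + 2.8555 + 0.2047 = 6.4724
CE = e^6.4724 ≈ 647.03

$647.03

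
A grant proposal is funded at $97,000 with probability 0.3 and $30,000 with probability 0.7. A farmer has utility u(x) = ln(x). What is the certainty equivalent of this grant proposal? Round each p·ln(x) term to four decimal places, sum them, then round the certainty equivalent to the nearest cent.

$42,659.28

E[u] = 0.3·ln(97000) + 0.7·ln(30000) = 3.4447 + 7.2163 = 10.6610
CE = e^10.6610 ≈ 42659.28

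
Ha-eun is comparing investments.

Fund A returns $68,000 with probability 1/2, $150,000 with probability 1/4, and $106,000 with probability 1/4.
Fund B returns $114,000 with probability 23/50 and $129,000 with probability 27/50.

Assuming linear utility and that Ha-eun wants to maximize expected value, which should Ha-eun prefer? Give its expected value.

Fund B ($122,100)

Fund A = 1/2 × 68000 + 1/4 × 150000 + 1/4 × 106000 = 34000 + 37500 + 26500 = 98000
Fund B = 23/50 × 114000 + 27/50 × 129000 = 52440 + 69660 = 122100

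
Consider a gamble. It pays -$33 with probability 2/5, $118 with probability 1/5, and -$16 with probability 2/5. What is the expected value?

$4

EV = 2/5 × (-33) + 1/5 × 118 + 2/5 × (-16) = -13.2 + 23.6 − 6.4 = 4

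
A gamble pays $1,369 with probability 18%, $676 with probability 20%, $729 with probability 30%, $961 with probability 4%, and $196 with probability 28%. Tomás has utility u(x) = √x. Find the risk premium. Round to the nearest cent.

E[u] = 0.18·√1369 + 0.2·√676 + 0.3·√729 + 0.04·√961 + 0.28·√196 = 0.18·37 + 0.2·26 + 0.3·27 + 0.04·31 + 0.28·14 = 25.12
CE = (25.12)² = 631.0144
Risk premium = EV − CE = 693.64 − 631.0144 = 62.6256

$62.63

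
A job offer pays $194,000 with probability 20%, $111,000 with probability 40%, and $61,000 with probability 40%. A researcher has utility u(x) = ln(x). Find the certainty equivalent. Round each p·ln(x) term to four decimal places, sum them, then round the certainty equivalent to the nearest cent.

$97,684.68

E[u] = 0.2·ln(194000) + 0.4·ln(111000) + 0.4·ln(61000) = 2.4351 + 4.6469 + 4.4075 = 11.4895
CE = e^11.4895 ≈ 97684.68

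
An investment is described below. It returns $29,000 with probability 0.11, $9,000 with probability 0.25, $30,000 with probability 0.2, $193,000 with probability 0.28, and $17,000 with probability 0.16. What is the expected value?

$68,200

EV = 0.11 × 29000 + 0.25 × 9000 + 0.2 × 30000 + 0.28 × 193000 + 0.16 × 17000 = 3190 + 2250 + 6000 + 54040 + 2720 = 68200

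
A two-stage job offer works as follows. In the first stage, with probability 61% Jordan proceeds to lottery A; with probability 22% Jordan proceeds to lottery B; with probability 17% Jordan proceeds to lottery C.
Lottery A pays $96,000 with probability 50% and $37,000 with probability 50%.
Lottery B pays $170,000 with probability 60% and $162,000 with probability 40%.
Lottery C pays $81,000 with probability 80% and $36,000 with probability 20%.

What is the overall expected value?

EV(A) = 0.5 × 96000 + 0.5 × 37000 = 48000 + 18500 = 66500
EV(B) = 0.6 × 170000 + 0.4 × 162000 = 102000 + 64800 = 166800
EV(C) = 0.8 × 81000 + 0.2 × 36000 = 64800 + 7200 = 72000
Overall = 0.61 × 66500 + 0.22 × 166800 + 0.17 × 72000 = 40565 + 36696 + 12240 = 89501

$89,501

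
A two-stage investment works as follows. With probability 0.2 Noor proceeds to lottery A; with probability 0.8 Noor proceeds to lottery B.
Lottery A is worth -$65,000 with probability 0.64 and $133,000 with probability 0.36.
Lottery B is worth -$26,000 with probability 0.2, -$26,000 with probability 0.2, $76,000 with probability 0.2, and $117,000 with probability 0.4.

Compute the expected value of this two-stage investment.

EV(A) = 0.64 × (-65000) + 0.36 × 133000 = -41600 + 47880 = 6280
EV(B) = 0.2 × (-26000) + 0.2 × (-26000) + 0.2 × 76000 + 0.4 × 117000 = -5200 − 5200 + 15200 + 46800 = 51600
Overall = 0.2 × 6280 + 0.8 × 51600 = 1256 + 41280 = 42536

$42,536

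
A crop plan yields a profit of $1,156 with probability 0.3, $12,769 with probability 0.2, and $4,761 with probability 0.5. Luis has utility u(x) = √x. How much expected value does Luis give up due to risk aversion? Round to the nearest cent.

$751.81

E[u] = 0.3·√1156 + 0.2·√12769 + 0.5·√4761 = 0.3·34 + 0.2·113 + 0.5·69 = 67.3
CE = (67.3)² = 4529.29
Risk premium = EV − CE = 5281.1 − 4529.29 = 751.81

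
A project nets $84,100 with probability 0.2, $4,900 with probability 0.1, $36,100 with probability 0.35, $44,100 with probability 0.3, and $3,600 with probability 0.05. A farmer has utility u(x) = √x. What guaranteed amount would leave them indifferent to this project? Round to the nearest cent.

$39,006.25

E[u] = 0.2·√84100 + 0.1·√4900 + 0.35·√36100 + 0.3·√44100 + 0.05·√3600 = 0.2·290 + 0.1·70 + 0.35·190 + 0.3·210 + 0.05·60 = 197.5
CE = (197.5)² = 39006.25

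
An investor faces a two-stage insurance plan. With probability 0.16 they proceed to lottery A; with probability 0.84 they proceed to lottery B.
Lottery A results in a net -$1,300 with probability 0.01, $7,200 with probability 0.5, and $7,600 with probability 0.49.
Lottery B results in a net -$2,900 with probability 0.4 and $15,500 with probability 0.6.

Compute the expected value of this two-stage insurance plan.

EV(A) = 0.01 × (-1300) + 0.5 × 7200 + 0.49 × 7600 = -13 + 3600 + 3724 = 7311
EV(B) = 0.4 × (-2900) + 0.6 × 15500 = -1160 + 9300 = 8140
Overall = 0.16 × 7311 + 0.84 × 8140 = 1169.76 + 6837.6 = 8007.36

$8,007.36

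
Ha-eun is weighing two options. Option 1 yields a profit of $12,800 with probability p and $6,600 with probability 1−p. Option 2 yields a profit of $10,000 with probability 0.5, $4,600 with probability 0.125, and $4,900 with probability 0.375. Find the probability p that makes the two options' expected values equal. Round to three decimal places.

p = 0.131

EV(Option 2) = 0.5 × 10000 + 0.125 × 4600 + 0.375 × 4900 = 5000 + 575 + 1837.5 = 7412.5
p·12800 + (1−p)·6600 = 7412.5
6200p + 6600 = 7412.5
p = (7412.5 − 6600) / 6200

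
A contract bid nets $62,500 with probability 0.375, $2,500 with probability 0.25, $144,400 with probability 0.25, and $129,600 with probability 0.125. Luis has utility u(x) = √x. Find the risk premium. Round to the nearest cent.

$15,723.44

E[u] = 0.375·√62500 + 0.25·√2500 + 0.25·√144400 + 0.125·√129600 = 0.375·250 + 0.25·50 + 0.25·380 + 0.125·360 = 246.25
CE = (246.25)² = 60639.0625
Risk premium = EV − CE = 76362.5 − 60639.0625 = 15723.4375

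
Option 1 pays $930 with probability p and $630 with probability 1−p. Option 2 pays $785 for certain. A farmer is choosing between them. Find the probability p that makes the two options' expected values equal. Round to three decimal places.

p·930 + (1−p)·630 = 785
300p + 630 = 785
p = (785 − 630) / 300

p = 0.517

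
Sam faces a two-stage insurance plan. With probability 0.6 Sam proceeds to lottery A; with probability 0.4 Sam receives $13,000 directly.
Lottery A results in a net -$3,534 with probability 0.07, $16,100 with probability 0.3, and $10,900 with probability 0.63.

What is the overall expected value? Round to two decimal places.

EV(A) = 0.07 × (-3534) + 0.3 × 16100 + 0.63 × 10900 = -247.38 + 4830 + 6867 = 11449.62
Branch B: 13000 (certain)
Overall = 0.6 × 11449.62 + 0.4 × 13000 = 6869.772 + 5200 = 12069.772

$12,069.77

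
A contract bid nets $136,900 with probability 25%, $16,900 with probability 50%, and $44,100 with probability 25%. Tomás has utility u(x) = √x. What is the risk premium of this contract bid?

E[u] = 0.25·√136900 + 0.5·√16900 + 0.25·√44100 = 0.25·370 + 0.5·130 + 0.25·210 = 210
CE = (210)² = 44100
Risk premium = EV − CE = 53700 − 44100 = 9600

$9,600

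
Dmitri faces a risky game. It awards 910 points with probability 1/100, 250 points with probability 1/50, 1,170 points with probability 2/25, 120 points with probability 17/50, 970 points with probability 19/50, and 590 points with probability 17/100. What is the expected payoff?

617.4 points

EV = 1/100 × 910 + 1/50 × 250 + 2/25 × 1170 + 17/50 × 120 + 19/50 × 970 + 17/100 × 590 = 9.1 + 5 + 93.6 + 40.8 + 368.6 + 100.3 = 617.4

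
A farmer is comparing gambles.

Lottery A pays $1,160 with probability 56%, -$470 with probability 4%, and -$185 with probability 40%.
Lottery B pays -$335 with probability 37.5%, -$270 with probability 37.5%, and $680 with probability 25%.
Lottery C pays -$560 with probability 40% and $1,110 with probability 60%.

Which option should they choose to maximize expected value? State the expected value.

Lottery A ($556.80)

Lottery A = 0.56 × 1160 + 0.04 × (-470) + 0.4 × (-185) = 649.6 − 18.8 − 74 = 556.8
Lottery B = 0.375 × (-335) + 0.375 × (-270) + 0.25 × 680 = -125.625 − 101.25 + 170 = -56.875
Lottery C = 0.4 × (-560) + 0.6 × 1110 = -224 + 666 = 442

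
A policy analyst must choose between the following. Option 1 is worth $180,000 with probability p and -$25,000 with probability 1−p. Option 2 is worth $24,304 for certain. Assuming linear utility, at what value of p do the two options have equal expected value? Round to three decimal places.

p = 0.241

p·180000 + (1−p)·(-25000) = 24304
205000p − 25000 = 24304
p = (24304 + 25000) / 205000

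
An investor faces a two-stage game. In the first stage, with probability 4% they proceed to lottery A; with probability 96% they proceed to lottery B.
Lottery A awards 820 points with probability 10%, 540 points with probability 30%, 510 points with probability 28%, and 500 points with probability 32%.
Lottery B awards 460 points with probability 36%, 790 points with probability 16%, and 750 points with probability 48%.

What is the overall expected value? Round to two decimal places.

EV(A) = 0.1 × 820 + 0.3 × 540 + 0.28 × 510 + 0.32 × 500 = 82 + 162 + 142.8 + 160 = 546.8
EV(B) = 0.36 × 460 + 0.16 × 790 + 0.48 × 750 = 165.6 + 126.4 + 360 = 652
Overall = 0.04 × 546.8 + 0.96 × 652 = 21.872 + 625.92 = 647.792

647.79 points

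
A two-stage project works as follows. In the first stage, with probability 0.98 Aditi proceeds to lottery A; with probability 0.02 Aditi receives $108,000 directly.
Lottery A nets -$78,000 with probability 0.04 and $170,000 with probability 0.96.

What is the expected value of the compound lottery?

$159,038.40

EV(A) = 0.04 × (-78000) + 0.96 × 170000 = -3120 + 163200 = 160080
Branch B: 108000 (certain)
Overall = 0.98 × 160080 + 0.02 × 108000 = 156878.4 + 2160 = 159038.4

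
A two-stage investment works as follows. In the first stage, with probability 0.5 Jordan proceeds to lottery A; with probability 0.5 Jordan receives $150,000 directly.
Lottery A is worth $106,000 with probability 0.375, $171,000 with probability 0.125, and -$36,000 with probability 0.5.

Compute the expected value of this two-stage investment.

$96,562.50

EV(A) = 0.375 × 106000 + 0.125 × 171000 + 0.5 × (-36000) = 39750 + 21375 − 18000 = 43125
Branch B: 150000 (certain)
Overall = 0.5 × 43125 + 0.5 × 150000 = 21562.5 + 75000 = 96562.5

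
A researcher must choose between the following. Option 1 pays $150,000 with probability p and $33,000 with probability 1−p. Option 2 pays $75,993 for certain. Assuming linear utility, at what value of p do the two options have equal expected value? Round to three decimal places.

p·150000 + (1−p)·33000 = 75993
117000p + 33000 = 75993
p = (75993 − 33000) / 117000

p = 0.367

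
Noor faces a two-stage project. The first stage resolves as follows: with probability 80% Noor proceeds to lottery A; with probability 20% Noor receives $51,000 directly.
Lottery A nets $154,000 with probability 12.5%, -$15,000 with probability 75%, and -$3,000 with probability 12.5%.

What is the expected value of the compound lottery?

$16,300

EV(A) = 0.125 × 154000 + 0.75 × (-15000) + 0.125 × (-3000) = 19250 − 11250 − 375 = 7625
Branch B: 51000 (certain)
Overall = 0.8 × 7625 + 0.2 × 51000 = 6100 + 10200 = 16300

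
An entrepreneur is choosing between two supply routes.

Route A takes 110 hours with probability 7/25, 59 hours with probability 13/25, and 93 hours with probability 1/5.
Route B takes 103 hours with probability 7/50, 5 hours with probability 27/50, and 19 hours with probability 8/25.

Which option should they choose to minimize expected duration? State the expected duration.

Route A = 7/25 × 110 + 13/25 × 59 + 1/5 × 93 = 30.8 + 30.68 + 18.6 = 80.08
Route B = 7/50 × 103 + 27/50 × 5 + 8/25 × 19 = 14.42 + 2.7 + 6.08 = 23.2

Route B (23.2 hours)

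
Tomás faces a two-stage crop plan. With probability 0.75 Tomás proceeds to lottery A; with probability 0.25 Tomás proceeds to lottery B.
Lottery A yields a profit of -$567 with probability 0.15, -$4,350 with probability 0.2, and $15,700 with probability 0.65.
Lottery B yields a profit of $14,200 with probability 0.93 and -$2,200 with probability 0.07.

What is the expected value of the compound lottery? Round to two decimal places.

$10,200.46

EV(A) = 0.15 × (-567) + 0.2 × (-4350) + 0.65 × 15700 = -85.05 − 870 + 10205 = 9249.95
EV(B) = 0.93 × 14200 + 0.07 × (-2200) = 13206 − 154 = 13052
Overall = 0.75 × 9249.95 + 0.25 × 13052 = 6937.4625 + 3263 = 10200.4625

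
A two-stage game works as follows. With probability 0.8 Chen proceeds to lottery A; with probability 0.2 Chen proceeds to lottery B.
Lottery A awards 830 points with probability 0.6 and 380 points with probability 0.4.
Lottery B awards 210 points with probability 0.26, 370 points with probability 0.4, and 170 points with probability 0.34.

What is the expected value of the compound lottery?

EV(A) = 0.6 × 830 + 0.4 × 380 = 498 + 152 = 650
EV(B) = 0.26 × 210 + 0.4 × 370 + 0.34 × 170 = 54.6 + 148 + 57.8 = 260.4
Overall = 0.8 × 650 + 0.2 × 260.4 = 520 + 52.08 = 572.08

572.08 points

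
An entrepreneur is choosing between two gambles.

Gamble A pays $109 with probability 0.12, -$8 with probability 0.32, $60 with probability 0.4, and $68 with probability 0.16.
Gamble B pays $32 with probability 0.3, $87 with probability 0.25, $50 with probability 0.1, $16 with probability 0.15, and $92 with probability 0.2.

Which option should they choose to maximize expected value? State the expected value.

Gamble B ($57.15)

Gamble A = 0.12 × 109 + 0.32 × (-8) + 0.4 × 60 + 0.16 × 68 = 13.08 − 2.56 + 24 + 10.88 = 45.4
Gamble B = 0.3 × 32 + 0.25 × 87 + 0.1 × 50 + 0.15 × 16 + 0.2 × 92 = 9.6 + 21.75 + 5 + 2.4 + 18.4 = 57.15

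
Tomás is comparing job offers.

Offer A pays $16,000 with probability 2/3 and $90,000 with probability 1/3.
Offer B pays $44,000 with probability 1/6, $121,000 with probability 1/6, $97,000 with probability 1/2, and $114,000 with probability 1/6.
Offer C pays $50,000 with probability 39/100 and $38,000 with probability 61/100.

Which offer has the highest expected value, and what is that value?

Offer B ($95,000)

Offer A = 2/3 × 16000 + 1/3 × 90000 = 10666.6667 + 30000 = 40666.6667
Offer B = 1/6 × 44000 + 1/6 × 121000 + 1/2 × 97000 + 1/6 × 114000 = 7333.3333 + 20166.6667 + 48500 + 19000 = 95000
Offer C = 39/100 × 50000 + 61/100 × 38000 = 19500 + 23180 = 42680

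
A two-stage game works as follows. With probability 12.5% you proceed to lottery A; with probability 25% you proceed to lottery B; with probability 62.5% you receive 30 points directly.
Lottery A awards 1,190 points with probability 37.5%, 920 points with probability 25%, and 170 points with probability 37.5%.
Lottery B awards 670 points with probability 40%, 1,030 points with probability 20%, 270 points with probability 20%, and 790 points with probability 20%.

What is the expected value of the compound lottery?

282.75 points

EV(A) = 0.375 × 1190 + 0.25 × 920 + 0.375 × 170 = 446.25 + 230 + 63.75 = 740
EV(B) = 0.4 × 670 + 0.2 × 1030 + 0.2 × 270 + 0.2 × 790 = 268 + 206 + 54 + 158 = 686
Branch C: 30 (certain)
Overall = 0.125 × 740 + 0.25 × 686 + 0.625 × 30 = 92.5 + 171.5 + 18.75 = 282.75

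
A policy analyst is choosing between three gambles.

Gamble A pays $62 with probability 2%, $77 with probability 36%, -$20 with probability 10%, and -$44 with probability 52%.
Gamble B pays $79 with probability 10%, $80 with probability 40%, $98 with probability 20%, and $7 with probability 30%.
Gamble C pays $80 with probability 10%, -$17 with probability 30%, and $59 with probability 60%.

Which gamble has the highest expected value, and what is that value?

Gamble B ($61.60)

Gamble A = 0.02 × 62 + 0.36 × 77 + 0.1 × (-20) + 0.52 × (-44) = 1.24 + 27.72 − 2 − 22.88 = 4.08
Gamble B = 0.1 × 79 + 0.4 × 80 + 0.2 × 98 + 0.3 × 7 = 7.9 + 32 + 19.6 + 2.1 = 61.6
Gamble C = 0.1 × 80 + 0.3 × (-17) + 0.6 × 59 = 8 − 5.1 + 35.4 = 38.3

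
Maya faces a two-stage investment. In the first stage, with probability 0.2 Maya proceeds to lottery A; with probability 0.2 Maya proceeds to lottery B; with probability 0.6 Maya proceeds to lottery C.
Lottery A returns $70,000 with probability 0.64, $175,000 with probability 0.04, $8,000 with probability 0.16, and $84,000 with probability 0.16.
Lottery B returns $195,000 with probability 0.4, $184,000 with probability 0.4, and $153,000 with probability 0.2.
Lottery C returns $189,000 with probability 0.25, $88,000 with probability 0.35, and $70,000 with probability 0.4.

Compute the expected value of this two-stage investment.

$113,374

EV(A) = 0.64 × 70000 + 0.04 × 175000 + 0.16 × 8000 + 0.16 × 84000 = 44800 + 7000 + 1280 + 13440 = 66520
EV(B) = 0.4 × 195000 + 0.4 × 184000 + 0.2 × 153000 = 78000 + 73600 + 30600 = 182200
EV(C) = 0.25 × 189000 + 0.35 × 88000 + 0.4 × 70000 = 47250 + 30800 + 28000 = 106050
Overall = 0.2 × 66520 + 0.2 × 182200 + 0.6 × 106050 = 13304 + 36440 + 63630 = 113374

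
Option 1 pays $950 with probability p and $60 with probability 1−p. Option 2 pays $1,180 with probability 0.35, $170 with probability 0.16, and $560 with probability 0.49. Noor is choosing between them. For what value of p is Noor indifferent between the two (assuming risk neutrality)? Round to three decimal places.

p = 0.736

EV(Option 2) = 0.35 × 1180 + 0.16 × 170 + 0.49 × 560 = 413 + 27.2 + 274.4 = 714.6
p·950 + (1−p)·60 = 714.6
890p + 60 = 714.6
p = (714.6 − 60) / 890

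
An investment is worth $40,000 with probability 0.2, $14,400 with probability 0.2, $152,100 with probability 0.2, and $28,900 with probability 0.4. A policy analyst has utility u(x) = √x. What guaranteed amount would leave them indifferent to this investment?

$44,100

E[u] = 0.2·√40000 + 0.2·√14400 + 0.2·√152100 + 0.4·√28900 = 0.2·200 + 0.2·120 + 0.2·390 + 0.4·170 = 210
CE = (210)² = 44100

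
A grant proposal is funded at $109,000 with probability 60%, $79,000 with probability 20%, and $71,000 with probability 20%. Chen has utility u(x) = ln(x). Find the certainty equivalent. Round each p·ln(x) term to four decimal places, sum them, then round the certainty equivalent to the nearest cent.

E[u] = 0.6·ln(109000) + 0.2·ln(79000) + 0.2·ln(71000) = 6.9595 + 2.2554 + 2.2341 = 11.4490
CE = e^11.4490 ≈ 93807.49

$93,807.49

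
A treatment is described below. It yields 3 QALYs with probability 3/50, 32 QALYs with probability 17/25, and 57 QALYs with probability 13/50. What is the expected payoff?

36.76 QALYs

EV = 3/50 × 3 + 17/25 × 32 + 13/50 × 57 = 0.18 + 21.76 + 14.82 = 36.76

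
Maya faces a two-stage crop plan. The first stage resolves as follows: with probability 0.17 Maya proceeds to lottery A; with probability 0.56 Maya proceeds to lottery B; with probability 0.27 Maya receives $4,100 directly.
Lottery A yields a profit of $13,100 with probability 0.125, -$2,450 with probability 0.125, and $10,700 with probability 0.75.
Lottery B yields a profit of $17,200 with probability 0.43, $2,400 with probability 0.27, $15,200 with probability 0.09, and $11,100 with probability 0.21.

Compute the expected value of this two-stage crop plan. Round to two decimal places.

$9,273.64

EV(A) = 0.125 × 13100 + 0.125 × (-2450) + 0.75 × 10700 = 1637.5 − 306.25 + 8025 = 9356.25
EV(B) = 0.43 × 17200 + 0.27 × 2400 + 0.09 × 15200 + 0.21 × 11100 = 7396 + 648 + 1368 + 2331 = 11743
Branch C: 4100 (certain)
Overall = 0.17 × 9356.25 + 0.56 × 11743 + 0.27 × 4100 = 1590.5625 + 6576.08 + 1107 = 9273.6425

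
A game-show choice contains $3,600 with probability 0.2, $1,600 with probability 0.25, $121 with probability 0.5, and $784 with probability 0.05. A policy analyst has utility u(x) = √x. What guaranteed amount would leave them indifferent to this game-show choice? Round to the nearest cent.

$835.21

E[u] = 0.2·√3600 + 0.25·√1600 + 0.5·√121 + 0.05·√784 = 0.2·60 + 0.25·40 + 0.5·11 + 0.05·28 = 28.9
CE = (28.9)² = 835.21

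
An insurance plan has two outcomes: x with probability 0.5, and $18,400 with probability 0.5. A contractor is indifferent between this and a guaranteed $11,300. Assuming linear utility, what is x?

0.5·x + 0.5·18400 = 11300
0.5·x = 11300 − 9200 = 2100
x = 2100 / 0.5 = 4200

x = $4,200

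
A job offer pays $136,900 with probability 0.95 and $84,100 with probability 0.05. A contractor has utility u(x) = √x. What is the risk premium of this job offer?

E[u] = 0.95·√136900 + 0.05·√84100 = 0.95·370 + 0.05·290 = 366
CE = (366)² = 133956
Risk premium = EV − CE = 134260 − 133956 = 304

$304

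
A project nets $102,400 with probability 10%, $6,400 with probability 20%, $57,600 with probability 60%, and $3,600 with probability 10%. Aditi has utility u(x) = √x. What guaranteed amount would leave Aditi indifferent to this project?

E[u] = 0.1·√102400 + 0.2·√6400 + 0.6·√57600 + 0.1·√3600 = 0.1·320 + 0.2·80 + 0.6·240 + 0.1·60 = 198
CE = (198)² = 39204

$39,204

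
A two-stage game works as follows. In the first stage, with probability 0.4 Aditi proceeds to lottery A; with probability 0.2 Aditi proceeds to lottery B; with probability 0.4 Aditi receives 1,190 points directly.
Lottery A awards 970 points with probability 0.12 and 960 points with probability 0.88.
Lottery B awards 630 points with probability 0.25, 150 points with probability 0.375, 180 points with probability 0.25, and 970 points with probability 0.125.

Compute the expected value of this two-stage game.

936.48 points

EV(A) = 0.12 × 970 + 0.88 × 960 = 116.4 + 844.8 = 961.2
EV(B) = 0.25 × 630 + 0.375 × 150 + 0.25 × 180 + 0.125 × 970 = 157.5 + 56.25 + 45 + 121.25 = 380
Branch C: 1190 (certain)
Overall = 0.4 × 961.2 + 0.2 × 380 + 0.4 × 1190 = 384.48 + 76 + 476 = 936.48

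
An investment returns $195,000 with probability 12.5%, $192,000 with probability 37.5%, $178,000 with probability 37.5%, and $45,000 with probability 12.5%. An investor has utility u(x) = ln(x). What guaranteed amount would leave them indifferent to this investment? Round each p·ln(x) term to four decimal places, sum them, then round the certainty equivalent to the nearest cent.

E[u] = 0.125·ln(195000) + 0.375·ln(192000) + 0.375·ln(178000) + 0.125·ln(45000) = 1.5226 + 4.5620 + 4.5336 + 1.3393 = 11.9575
CE = e^11.9575 ≈ 155982.64

$155,982.64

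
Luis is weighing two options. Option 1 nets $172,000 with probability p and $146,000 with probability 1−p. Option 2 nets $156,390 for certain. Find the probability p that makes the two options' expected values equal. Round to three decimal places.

p = 0.400

p·172000 + (1−p)·146000 = 156390
26000p + 146000 = 156390
p = (156390 − 146000) / 26000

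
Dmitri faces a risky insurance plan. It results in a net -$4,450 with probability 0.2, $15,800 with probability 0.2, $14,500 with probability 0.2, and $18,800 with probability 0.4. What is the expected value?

$12,690

EV = 0.2 × (-4450) + 0.2 × 15800 + 0.2 × 14500 + 0.4 × 18800 = -890 + 3160 + 2900 + 7520 = 12690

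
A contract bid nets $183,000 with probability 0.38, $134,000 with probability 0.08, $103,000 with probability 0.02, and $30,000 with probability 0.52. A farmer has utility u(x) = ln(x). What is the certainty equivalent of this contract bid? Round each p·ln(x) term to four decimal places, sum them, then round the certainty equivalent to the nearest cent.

E[u] = 0.38·ln(183000) + 0.08·ln(134000) + 0.02·ln(103000) + 0.52·ln(30000) = 4.6046 + 0.9444 + 0.2308 + 5.3607 = 11.1405
CE = e^11.1405 ≈ 68906.10

$68,906.10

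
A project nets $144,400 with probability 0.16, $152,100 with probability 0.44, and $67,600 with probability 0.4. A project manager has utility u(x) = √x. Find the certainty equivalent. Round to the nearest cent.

$113,164.96

E[u] = 0.16·√144400 + 0.44·√152100 + 0.4·√67600 = 0.16·380 + 0.44·390 + 0.4·260 = 336.4
CE = (336.4)² = 113164.96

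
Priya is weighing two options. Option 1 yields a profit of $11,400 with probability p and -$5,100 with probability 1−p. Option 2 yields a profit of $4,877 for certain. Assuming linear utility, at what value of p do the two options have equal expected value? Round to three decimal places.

p·11400 + (1−p)·(-5100) = 4877
16500p − 5100 = 4877
p = (4877 + 5100) / 16500

p = 0.605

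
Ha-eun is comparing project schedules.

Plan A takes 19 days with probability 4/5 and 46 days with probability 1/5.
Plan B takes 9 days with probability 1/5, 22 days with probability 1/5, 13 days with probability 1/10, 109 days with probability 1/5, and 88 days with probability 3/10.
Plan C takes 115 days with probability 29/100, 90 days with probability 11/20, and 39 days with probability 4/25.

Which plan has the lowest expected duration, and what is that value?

Plan A = 4/5 × 19 + 1/5 × 46 = 15.2 + 9.2 = 24.4
Plan B = 1/5 × 9 + 1/5 × 22 + 1/10 × 13 + 1/5 × 109 + 3/10 × 88 = 1.8 + 4.4 + 1.3 + 21.8 + 26.4 = 55.7
Plan C = 29/100 × 115 + 11/20 × 90 + 4/25 × 39 = 33.35 + 49.5 + 6.24 = 89.09

Plan A (24.4 days)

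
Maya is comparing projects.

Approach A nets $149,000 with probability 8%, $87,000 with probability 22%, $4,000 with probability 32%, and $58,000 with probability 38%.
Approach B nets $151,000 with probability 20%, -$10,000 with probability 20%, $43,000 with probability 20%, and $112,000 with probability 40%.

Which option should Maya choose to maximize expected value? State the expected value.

Approach A = 0.08 × 149000 + 0.22 × 87000 + 0.32 × 4000 + 0.38 × 58000 = 11920 + 19140 + 1280 + 22040 = 54380
Approach B = 0.2 × 151000 + 0.2 × (-10000) + 0.2 × 43000 + 0.4 × 112000 = 30200 − 2000 + 8600 + 44800 = 81600

Approach B ($81,600)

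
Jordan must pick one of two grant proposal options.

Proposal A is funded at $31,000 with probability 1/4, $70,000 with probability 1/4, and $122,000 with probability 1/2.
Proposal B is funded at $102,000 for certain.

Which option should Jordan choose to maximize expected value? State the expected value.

Proposal A = 1/4 × 31000 + 1/4 × 70000 + 1/2 × 122000 = 7750 + 17500 + 61000 = 86250
Proposal B: 102000 (certain)

Proposal B ($102,000)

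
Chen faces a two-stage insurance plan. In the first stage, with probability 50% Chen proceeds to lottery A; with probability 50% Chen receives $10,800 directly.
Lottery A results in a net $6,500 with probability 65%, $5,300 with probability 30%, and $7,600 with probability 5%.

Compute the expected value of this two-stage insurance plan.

$8,497.50

EV(A) = 0.65 × 6500 + 0.3 × 5300 + 0.05 × 7600 = 4225 + 1590 + 380 = 6195
Branch B: 10800 (certain)
Overall = 0.5 × 6195 + 0.5 × 10800 = 3097.5 + 5400 = 8497.5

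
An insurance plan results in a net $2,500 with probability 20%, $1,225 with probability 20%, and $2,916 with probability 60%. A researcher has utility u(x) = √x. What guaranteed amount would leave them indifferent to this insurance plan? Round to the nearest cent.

E[u] = 0.2·√2500 + 0.2·√1225 + 0.6·√2916 = 0.2·50 + 0.2·35 + 0.6·54 = 49.4
CE = (49.4)² = 2440.36

$2,440.36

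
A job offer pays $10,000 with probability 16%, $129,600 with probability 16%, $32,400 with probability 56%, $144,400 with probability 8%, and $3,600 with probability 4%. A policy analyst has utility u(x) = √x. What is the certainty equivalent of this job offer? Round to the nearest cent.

$42,931.84

E[u] = 0.16·√10000 + 0.16·√129600 + 0.56·√32400 + 0.08·√144400 + 0.04·√3600 = 0.16·100 + 0.16·360 + 0.56·180 + 0.08·380 + 0.04·60 = 207.2
CE = (207.2)² = 42931.84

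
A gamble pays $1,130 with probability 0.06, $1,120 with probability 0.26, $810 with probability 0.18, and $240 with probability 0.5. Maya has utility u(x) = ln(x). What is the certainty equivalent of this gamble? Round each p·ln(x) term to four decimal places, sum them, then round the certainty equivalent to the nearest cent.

E[u] = 0.06·ln(1130) + 0.26·ln(1120) + 0.18·ln(810) + 0.5·ln(240) = 0.4218 + 1.8255 + 1.2055 + 2.7403 = 6.1931
CE = e^6.1931 ≈ 489.36

$489.36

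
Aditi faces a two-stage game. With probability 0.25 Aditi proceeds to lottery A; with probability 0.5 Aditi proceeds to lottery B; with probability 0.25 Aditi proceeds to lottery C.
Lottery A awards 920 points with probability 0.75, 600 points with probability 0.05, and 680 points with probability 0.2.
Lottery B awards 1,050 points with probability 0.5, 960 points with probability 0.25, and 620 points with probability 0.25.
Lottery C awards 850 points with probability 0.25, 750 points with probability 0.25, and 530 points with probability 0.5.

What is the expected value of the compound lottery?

EV(A) = 0.75 × 920 + 0.05 × 600 + 0.2 × 680 = 690 + 30 + 136 = 856
EV(B) = 0.5 × 1050 + 0.25 × 960 + 0.25 × 620 = 525 + 240 + 155 = 920
EV(C) = 0.25 × 850 + 0.25 × 750 + 0.5 × 530 = 212.5 + 187.5 + 265 = 665
Overall = 0.25 × 856 + 0.5 × 920 + 0.25 × 665 = 214 + 460 + 166.25 = 840.25

840.25 points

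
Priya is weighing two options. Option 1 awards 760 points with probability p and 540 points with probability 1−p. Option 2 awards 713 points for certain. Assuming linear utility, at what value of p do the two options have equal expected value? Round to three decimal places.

p·760 + (1−p)·540 = 713
220p + 540 = 713
p = (713 − 540) / 220

p = 0.786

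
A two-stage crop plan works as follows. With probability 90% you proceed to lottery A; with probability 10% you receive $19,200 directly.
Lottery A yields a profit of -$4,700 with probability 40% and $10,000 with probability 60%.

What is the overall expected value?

$5,628

EV(A) = 0.4 × (-4700) + 0.6 × 10000 = -1880 + 6000 = 4120
Branch B: 19200 (certain)
Overall = 0.9 × 4120 + 0.1 × 19200 = 3708 + 1920 = 5628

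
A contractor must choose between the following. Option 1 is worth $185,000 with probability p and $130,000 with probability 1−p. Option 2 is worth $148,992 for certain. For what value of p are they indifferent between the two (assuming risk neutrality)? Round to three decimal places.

p·185000 + (1−p)·130000 = 148992
55000p + 130000 = 148992
p = (148992 − 130000) / 55000

p = 0.345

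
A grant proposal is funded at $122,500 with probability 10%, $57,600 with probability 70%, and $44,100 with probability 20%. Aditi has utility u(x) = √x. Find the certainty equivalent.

$60,025

E[u] = 0.1·√122500 + 0.7·√57600 + 0.2·√44100 = 0.1·350 + 0.7·240 + 0.2·210 = 245
CE = (245)² = 60025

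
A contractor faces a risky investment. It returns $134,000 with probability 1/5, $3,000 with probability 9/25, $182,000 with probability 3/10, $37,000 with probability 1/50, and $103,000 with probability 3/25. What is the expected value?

$95,580

EV = 1/5 × 134000 + 9/25 × 3000 + 3/10 × 182000 + 1/50 × 37000 + 3/25 × 103000 = 26800 + 1080 + 54600 + 740 + 12360 = 95580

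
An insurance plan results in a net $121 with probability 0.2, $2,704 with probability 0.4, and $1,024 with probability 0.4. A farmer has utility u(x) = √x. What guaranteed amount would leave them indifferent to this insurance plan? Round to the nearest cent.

$1,281.64

E[u] = 0.2·√121 + 0.4·√2704 + 0.4·√1024 = 0.2·11 + 0.4·52 + 0.4·32 = 35.8
CE = (35.8)² = 1281.64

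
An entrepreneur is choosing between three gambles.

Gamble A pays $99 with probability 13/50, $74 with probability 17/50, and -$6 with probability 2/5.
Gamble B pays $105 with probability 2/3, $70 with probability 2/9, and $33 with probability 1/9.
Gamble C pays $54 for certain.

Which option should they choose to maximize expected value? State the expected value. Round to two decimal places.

Gamble B ($89.22)

Gamble A = 13/50 × 99 + 17/50 × 74 + 2/5 × (-6) = 25.74 + 25.16 − 2.4 = 48.5
Gamble B = 2/3 × 105 + 2/9 × 70 + 1/9 × 33 = 70 + 15.5556 + 3.6667 = 89.2222
Gamble C: 54 (certain)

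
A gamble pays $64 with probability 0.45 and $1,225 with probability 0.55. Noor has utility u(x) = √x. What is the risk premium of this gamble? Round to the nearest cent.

$180.43

E[u] = 0.45·√64 + 0.55·√1225 = 0.45·8 + 0.55·35 = 22.85
CE = (22.85)² = 522.1225
Risk premium = EV − CE = 702.55 − 522.1225 = 180.4275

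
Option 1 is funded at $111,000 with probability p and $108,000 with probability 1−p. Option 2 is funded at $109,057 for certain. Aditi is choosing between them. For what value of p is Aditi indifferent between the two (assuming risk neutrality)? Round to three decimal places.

p = 0.352

p·111000 + (1−p)·108000 = 109057
3000p + 108000 = 109057
p = (109057 − 108000) / 3000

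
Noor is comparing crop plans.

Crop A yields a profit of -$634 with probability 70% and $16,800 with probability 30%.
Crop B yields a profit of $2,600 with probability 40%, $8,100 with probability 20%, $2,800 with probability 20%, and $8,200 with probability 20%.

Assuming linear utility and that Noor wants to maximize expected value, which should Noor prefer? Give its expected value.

Crop A = 0.7 × (-634) + 0.3 × 16800 = -443.8 + 5040 = 4596.2
Crop B = 0.4 × 2600 + 0.2 × 8100 + 0.2 × 2800 + 0.2 × 8200 = 1040 + 1620 + 560 + 1640 = 4860

Crop B ($4,860)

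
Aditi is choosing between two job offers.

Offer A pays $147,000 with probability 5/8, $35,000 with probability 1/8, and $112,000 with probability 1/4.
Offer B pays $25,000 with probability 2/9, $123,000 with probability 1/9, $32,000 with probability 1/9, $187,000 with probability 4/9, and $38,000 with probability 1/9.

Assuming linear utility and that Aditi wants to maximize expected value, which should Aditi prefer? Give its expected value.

Offer A ($124,250)

Offer A = 5/8 × 147000 + 1/8 × 35000 + 1/4 × 112000 = 91875 + 4375 + 28000 = 124250
Offer B = 2/9 × 25000 + 1/9 × 123000 + 1/9 × 32000 + 4/9 × 187000 + 1/9 × 38000 = 5555.5556 + 13666.6667 + 3555.5556 + 83111.1111 + 4222.2222 = 110111.1111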